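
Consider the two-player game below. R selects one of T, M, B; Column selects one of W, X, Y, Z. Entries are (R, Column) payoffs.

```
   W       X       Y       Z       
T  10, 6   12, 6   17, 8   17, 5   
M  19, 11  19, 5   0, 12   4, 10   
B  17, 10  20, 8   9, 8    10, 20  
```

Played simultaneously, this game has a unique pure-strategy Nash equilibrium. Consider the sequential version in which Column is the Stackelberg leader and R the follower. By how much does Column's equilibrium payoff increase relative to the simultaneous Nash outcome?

3

Solve by backward induction (Column leads).
- W: R compares 10, 19, 17 and picks M; Column would get 11.
- X: R compares 12, 19, 20 and picks B; Column would get 8.
- Y: R compares 17, 0, 9 and picks T; Column would get 8.
- Z: R compares 17, 4, 10 and picks T; Column would get 5.
Among 11, 8, 8, 5, the best is 11 at W. Subgame-perfect outcome: (M, W) with payoffs (19, 11).
For the simultaneous game, intersect best replies.
R's best replies: W→M; X→B; Y→T; Z→T.
Column's best replies: T→Y; M→Y; B→Z.
The unique mutual best reply is (T, Y), giving (17, 8).
Column's commitment gain: 11 − 8 = 3.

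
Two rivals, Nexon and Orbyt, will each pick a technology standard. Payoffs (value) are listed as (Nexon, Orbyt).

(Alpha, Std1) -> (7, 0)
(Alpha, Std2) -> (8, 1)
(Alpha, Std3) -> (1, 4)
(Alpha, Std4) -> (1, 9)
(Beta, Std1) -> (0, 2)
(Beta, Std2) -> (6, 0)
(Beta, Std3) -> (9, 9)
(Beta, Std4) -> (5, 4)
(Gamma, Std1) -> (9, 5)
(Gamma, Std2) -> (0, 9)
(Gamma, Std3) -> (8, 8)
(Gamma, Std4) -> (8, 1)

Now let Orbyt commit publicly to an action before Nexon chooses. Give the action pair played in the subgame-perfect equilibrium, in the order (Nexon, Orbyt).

(Beta, Std3)

Work backward from Nexon's decision.
- Std1: Nexon compares 7, 0, 9 and picks Gamma; Orbyt would get 5.
- Std2: Nexon compares 8, 6, 0 and picks Alpha; Orbyt would get 1.
- Std3: Nexon compares 1, 9, 8 and picks Beta; Orbyt would get 9.
- Std4: Nexon compares 1, 5, 8 and picks Gamma; Orbyt would get 1.
Orbyt's induced payoffs are 5, 1, 9, 1, so Orbyt commits to Std3. Subgame-perfect outcome: (Beta, Std3) with payoffs (9, 9).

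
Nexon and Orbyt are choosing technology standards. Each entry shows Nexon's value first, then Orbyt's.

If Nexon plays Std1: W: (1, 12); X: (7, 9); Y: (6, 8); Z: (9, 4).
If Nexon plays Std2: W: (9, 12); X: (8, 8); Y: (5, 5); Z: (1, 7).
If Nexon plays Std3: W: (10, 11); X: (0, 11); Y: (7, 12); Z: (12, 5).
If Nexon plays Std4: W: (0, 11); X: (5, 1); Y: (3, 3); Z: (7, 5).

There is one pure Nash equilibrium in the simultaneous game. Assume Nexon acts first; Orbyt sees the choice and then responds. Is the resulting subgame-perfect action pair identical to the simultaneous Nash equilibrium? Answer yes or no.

no

Backward induction with Nexon moving first.
- Std1 → Orbyt plays W (best of 12, 9, 8, 4); Nexon gets 1.
- Std2 → Orbyt plays W (best of 12, 8, 5, 7); Nexon gets 9.
- Std3 → Orbyt plays Y (best of 11, 11, 12, 5); Nexon gets 7.
- Std4 → Orbyt plays W (best of 11, 1, 3, 5); Nexon gets 0.
Among 1, 9, 7, 0, the best is 9 at Std2. Subgame-perfect outcome: (Std2, W) with payoffs (9, 12).
For the simultaneous game, intersect best replies.
Nexon's best replies: W→Std3; X→Std2; Y→Std3; Z→Std3.
Orbyt's best replies: Std1→W; Std2→W; Std3→Y; Std4→W.
The unique mutual best reply is (Std3, Y), giving (7, 12).
Sequential outcome (Std2, W) differs from the Nash profile (Std3, Y).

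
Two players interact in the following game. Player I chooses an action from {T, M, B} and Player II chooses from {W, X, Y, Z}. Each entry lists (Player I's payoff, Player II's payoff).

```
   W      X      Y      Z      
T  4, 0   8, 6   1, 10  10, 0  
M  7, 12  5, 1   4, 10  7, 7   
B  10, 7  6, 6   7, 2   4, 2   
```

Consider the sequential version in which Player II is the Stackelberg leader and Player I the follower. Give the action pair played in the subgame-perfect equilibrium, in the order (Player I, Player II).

Player I best-responds to each possible Player II move:
- W → Player I plays B (best of 4, 7, 10); Player II gets 7.
- X → Player I plays T (best of 8, 5, 6); Player II gets 6.
- Y → Player I plays B (best of 1, 4, 7); Player II gets 2.
- Z → Player I plays T (best of 10, 7, 4); Player II gets 0.
Maximizing over 7, 6, 2, 0, Player II chooses W. Subgame-perfect outcome: (B, W) with payoffs (10, 7).

(B, W)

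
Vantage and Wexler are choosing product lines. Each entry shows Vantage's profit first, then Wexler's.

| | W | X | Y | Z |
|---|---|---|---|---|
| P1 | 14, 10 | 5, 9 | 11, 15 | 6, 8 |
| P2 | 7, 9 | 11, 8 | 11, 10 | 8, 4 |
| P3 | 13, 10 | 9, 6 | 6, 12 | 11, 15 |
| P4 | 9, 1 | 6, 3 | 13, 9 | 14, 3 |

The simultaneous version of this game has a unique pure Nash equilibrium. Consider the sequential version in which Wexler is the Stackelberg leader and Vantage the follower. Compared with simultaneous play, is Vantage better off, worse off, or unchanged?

Work backward from Vantage's decision.
- W: BR = P1, leader payoff 10.
- X: BR = P2, leader payoff 8.
- Y: BR = P4, leader payoff 9.
- Z: BR = P4, leader payoff 3.
Wexler's induced payoffs are 10, 8, 9, 3, so Wexler commits to W. Subgame-perfect outcome: (P1, W) with payoffs (14, 10).
Now find the simultaneous Nash equilibrium.
Vantage's best replies: W→P1; X→P2; Y→P4; Z→P4.
Wexler's best replies: P1→Y; P2→Y; P3→Z; P4→Y.
The unique mutual best reply is (P4, Y), giving (13, 9).
Vantage earns 14 sequentially versus 13 at the Nash outcome: better off.

better off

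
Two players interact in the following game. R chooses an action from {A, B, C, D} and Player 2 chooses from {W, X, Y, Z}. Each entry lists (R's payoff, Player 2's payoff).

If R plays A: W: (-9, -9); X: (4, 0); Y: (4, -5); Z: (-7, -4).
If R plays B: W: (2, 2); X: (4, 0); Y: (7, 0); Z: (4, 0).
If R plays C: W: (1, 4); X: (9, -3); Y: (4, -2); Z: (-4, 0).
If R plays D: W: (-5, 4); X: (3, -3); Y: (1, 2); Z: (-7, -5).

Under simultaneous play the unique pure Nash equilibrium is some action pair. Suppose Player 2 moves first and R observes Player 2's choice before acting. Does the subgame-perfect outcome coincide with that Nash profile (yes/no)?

yes

Work backward from R's decision.
- W: R compares -9, 2, 1, -5 and picks B; Player 2 would get 2.
- X: R compares 4, 4, 9, 3 and picks C; Player 2 would get -3.
- Y: R compares 4, 7, 4, 1 and picks B; Player 2 would get 0.
- Z: R compares -7, 4, -4, -7 and picks B; Player 2 would get 0.
Maximizing over 2, -3, 0, 0, Player 2 chooses W. Subgame-perfect outcome: (B, W) with payoffs (2, 2).
For the simultaneous game, intersect best replies.
R's best replies: W→B; X→C; Y→B; Z→B.
Player 2's best replies: A→X; B→W; C→W; D→W.
The unique mutual best reply is (B, W), giving (2, 2).
Sequential outcome (B, W) coincides with the Nash profile (B, W).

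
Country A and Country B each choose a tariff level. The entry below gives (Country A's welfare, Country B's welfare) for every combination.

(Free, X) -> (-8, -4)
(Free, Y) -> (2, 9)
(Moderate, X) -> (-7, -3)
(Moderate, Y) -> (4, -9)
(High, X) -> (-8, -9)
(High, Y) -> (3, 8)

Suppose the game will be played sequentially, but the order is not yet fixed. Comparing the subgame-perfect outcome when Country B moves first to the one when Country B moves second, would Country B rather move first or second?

second

If Country A leads: Country B's best replies are Free→Y, Moderate→X, High→Y; Country A's induced payoffs 2, -7, 3; outcome (High, Y), payoffs (3, 8).
If Country B leads: Country A's best replies are X→Moderate, Y→Moderate; Country B's induced payoffs -3, -9; outcome (Moderate, X), payoffs (-7, -3).
Country B gets -3 moving first and 8 moving second, so Country B prefers to move second.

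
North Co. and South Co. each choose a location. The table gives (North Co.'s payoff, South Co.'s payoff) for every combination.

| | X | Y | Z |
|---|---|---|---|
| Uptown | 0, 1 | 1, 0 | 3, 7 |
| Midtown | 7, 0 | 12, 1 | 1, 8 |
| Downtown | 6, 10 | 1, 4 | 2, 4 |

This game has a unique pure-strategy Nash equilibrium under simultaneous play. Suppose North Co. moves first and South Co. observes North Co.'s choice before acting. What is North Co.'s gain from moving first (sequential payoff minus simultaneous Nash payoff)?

Backward induction with North Co. moving first.
- Uptown: BR = Z, leader payoff 3.
- Midtown: BR = Z, leader payoff 1.
- Downtown: BR = X, leader payoff 6.
North Co.'s induced payoffs are 3, 1, 6, so North Co. commits to Downtown. Subgame-perfect outcome: (Downtown, X) with payoffs (6, 10).
Under simultaneous play:
North Co.'s best replies: X→Midtown; Y→Midtown; Z→Uptown.
South Co.'s best replies: Uptown→Z; Midtown→Z; Downtown→X.
The unique mutual best reply is (Uptown, Z), giving (3, 7).
North Co.'s commitment gain: 6 − 3 = 3.

3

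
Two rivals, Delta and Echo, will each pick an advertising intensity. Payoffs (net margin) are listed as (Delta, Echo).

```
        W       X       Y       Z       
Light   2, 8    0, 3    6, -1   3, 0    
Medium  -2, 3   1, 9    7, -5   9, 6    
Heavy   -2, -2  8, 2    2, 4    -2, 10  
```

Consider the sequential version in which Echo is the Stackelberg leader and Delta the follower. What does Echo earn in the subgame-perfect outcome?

8

Backward induction with Echo moving first.
- W → Delta plays Light (best of 2, -2, -2); Echo gets 8.
- X → Delta plays Heavy (best of 0, 1, 8); Echo gets 2.
- Y → Delta plays Medium (best of 6, 7, 2); Echo gets -5.
- Z → Delta plays Medium (best of 3, 9, -2); Echo gets 6.
Among 8, 2, -5, 6, the best is 8 at W. Subgame-perfect outcome: (Light, W) with payoffs (2, 8).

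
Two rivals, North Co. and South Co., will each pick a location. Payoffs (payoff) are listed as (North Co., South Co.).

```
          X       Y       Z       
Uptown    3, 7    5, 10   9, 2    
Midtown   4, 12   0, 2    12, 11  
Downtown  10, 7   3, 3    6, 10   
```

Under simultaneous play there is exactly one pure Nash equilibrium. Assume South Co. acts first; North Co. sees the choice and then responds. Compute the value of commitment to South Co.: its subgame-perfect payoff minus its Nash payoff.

Work backward from North Co.'s decision.
- X: North Co. compares 3, 4, 10 and picks Downtown; South Co. would get 7.
- Y: North Co. compares 5, 0, 3 and picks Uptown; South Co. would get 10.
- Z: North Co. compares 9, 12, 6 and picks Midtown; South Co. would get 11.
Maximizing over 7, 10, 11, South Co. chooses Z. Subgame-perfect outcome: (Midtown, Z) with payoffs (12, 11).
Under simultaneous play:
North Co.'s best replies: X→Downtown; Y→Uptown; Z→Midtown.
South Co.'s best replies: Uptown→Y; Midtown→X; Downtown→Z.
The unique mutual best reply is (Uptown, Y), giving (5, 10).
South Co.'s commitment gain: 11 − 10 = 1.

1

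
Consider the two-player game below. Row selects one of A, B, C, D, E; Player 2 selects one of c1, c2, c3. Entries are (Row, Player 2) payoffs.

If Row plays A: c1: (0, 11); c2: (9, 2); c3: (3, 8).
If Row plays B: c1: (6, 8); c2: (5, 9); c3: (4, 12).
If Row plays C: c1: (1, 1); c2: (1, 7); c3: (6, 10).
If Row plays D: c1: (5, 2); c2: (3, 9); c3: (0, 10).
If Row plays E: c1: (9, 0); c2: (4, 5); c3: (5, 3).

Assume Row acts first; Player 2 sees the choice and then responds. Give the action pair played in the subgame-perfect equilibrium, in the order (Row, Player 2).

Solve by backward induction (Row leads).
- A: BR = c1, leader payoff 0.
- B: BR = c3, leader payoff 4.
- C: BR = c3, leader payoff 6.
- D: BR = c3, leader payoff 0.
- E: BR = c2, leader payoff 4.
Row's induced payoffs are 0, 4, 6, 0, 4, so Row commits to C. Subgame-perfect outcome: (C, c3) with payoffs (6, 10).

(C, c3)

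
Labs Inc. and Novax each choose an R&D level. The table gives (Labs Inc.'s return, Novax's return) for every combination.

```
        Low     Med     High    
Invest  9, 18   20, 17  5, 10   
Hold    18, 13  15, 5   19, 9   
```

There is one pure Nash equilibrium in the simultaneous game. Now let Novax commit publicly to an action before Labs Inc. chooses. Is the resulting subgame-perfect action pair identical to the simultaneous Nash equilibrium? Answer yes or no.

no

Work backward from Labs Inc.'s decision.
- Low: Labs Inc. compares 9, 18 and picks Hold; Novax would get 13.
- Med: Labs Inc. compares 20, 15 and picks Invest; Novax would get 17.
- High: Labs Inc. compares 5, 19 and picks Hold; Novax would get 9.
Novax's induced payoffs are 13, 17, 9, so Novax commits to Med. Subgame-perfect outcome: (Invest, Med) with payoffs (20, 17).
Under simultaneous play:
Labs Inc.'s best replies: Low→Hold; Med→Invest; High→Hold.
Novax's best replies: Invest→Low; Hold→Low.
The unique mutual best reply is (Hold, Low), giving (18, 13).
Sequential outcome (Invest, Med) differs from the Nash profile (Hold, Low).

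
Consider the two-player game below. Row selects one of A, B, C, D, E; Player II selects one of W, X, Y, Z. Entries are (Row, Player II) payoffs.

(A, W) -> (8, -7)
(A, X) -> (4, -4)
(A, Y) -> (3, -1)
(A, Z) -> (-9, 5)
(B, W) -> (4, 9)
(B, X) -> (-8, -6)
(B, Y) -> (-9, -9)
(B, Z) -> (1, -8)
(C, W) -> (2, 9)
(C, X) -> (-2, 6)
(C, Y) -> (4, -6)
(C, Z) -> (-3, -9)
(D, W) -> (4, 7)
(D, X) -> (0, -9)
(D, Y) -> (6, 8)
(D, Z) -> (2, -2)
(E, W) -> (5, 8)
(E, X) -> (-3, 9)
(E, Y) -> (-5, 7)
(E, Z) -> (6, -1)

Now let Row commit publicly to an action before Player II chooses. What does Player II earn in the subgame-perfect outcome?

8

Solve by backward induction (Row leads).
- A: BR = Z, leader payoff -9.
- B: BR = W, leader payoff 4.
- C: BR = W, leader payoff 2.
- D: BR = Y, leader payoff 6.
- E: BR = X, leader payoff -3.
Among -9, 4, 2, 6, -3, the best is 6 at D. Subgame-perfect outcome: (D, Y) with payoffs (6, 8).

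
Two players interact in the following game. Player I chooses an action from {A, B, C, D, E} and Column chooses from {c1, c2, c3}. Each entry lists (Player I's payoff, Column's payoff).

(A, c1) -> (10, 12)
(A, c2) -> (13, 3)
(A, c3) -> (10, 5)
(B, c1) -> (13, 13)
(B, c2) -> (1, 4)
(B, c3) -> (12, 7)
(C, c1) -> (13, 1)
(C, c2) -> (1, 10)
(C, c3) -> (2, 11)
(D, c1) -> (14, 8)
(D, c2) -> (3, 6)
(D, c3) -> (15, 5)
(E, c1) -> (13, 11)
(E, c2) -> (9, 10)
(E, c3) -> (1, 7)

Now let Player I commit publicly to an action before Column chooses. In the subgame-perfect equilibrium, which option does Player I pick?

Solve by backward induction (Player I leads).
- A: Column compares 12, 3, 5 and picks c1; Player I would get 10.
- B: Column compares 13, 4, 7 and picks c1; Player I would get 13.
- C: Column compares 1, 10, 11 and picks c3; Player I would get 2.
- D: Column compares 8, 6, 5 and picks c1; Player I would get 14.
- E: Column compares 11, 10, 7 and picks c1; Player I would get 13.
Maximizing over 10, 13, 2, 14, 13, Player I chooses D. Subgame-perfect outcome: (D, c1) with payoffs (14, 8).

D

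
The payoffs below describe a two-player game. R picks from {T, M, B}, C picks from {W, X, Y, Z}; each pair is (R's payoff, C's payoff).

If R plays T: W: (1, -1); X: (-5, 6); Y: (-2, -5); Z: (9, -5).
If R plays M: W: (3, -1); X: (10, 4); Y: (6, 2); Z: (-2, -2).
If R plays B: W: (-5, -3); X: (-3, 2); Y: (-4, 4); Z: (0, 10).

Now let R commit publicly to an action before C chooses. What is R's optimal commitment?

M

Solve by backward induction (R leads).
- T: BR = X, leader payoff -5.
- M: BR = X, leader payoff 10.
- B: BR = Z, leader payoff 0.
R's induced payoffs are -5, 10, 0, so R commits to M. Subgame-perfect outcome: (M, X) with payoffs (10, 4).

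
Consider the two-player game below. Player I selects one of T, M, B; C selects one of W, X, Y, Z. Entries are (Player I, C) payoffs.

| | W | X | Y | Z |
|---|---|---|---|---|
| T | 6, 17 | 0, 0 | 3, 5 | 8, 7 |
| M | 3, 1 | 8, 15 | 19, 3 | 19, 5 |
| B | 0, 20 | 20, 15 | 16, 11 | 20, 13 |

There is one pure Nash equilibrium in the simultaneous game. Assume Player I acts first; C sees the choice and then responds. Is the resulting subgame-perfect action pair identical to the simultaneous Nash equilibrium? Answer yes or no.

no

Backward induction with Player I moving first.
- T: BR = W, leader payoff 6.
- M: BR = X, leader payoff 8.
- B: BR = W, leader payoff 0.
Player I's induced payoffs are 6, 8, 0, so Player I commits to M. Subgame-perfect outcome: (M, X) with payoffs (8, 15).
Now find the simultaneous Nash equilibrium.
Player I's best replies: W→T; X→B; Y→M; Z→B.
C's best replies: T→W; M→X; B→W.
The unique mutual best reply is (T, W), giving (6, 17).
Sequential outcome (M, X) differs from the Nash profile (T, W).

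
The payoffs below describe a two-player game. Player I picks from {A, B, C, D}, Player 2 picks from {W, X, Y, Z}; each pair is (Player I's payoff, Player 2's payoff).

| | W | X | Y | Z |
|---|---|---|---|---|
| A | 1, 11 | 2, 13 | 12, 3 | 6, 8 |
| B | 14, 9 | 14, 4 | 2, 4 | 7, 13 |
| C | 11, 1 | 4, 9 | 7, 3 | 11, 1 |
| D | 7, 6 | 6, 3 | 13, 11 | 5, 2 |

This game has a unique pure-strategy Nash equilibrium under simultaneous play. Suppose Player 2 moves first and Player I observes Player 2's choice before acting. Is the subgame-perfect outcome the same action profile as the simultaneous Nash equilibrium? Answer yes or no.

Player I best-responds to each possible Player 2 move:
- W → Player I plays B (best of 1, 14, 11, 7); Player 2 gets 9.
- X → Player I plays B (best of 2, 14, 4, 6); Player 2 gets 4.
- Y → Player I plays D (best of 12, 2, 7, 13); Player 2 gets 11.
- Z → Player I plays C (best of 6, 7, 11, 5); Player 2 gets 1.
Among 9, 4, 11, 1, the best is 11 at Y. Subgame-perfect outcome: (D, Y) with payoffs (13, 11).
For the simultaneous game, intersect best replies.
Player I's best replies: W→B; X→B; Y→D; Z→C.
Player 2's best replies: A→X; B→Z; C→X; D→Y.
The unique mutual best reply is (D, Y), giving (13, 11).
Sequential outcome (D, Y) coincides with the Nash profile (D, Y).

yes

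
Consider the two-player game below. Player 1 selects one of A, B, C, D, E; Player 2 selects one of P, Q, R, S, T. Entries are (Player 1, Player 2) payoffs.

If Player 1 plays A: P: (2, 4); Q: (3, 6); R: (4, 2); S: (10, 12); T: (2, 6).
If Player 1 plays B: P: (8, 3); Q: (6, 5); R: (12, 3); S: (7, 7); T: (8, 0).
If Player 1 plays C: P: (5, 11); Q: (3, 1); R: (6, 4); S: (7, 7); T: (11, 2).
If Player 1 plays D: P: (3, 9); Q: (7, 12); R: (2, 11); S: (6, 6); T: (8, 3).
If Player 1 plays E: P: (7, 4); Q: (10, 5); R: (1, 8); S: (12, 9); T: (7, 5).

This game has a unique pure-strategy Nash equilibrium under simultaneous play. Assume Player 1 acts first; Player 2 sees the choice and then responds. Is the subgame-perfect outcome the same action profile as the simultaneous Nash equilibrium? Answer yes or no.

yes

Work backward from Player 2's decision.
- A: BR = S, leader payoff 10.
- B: BR = S, leader payoff 7.
- C: BR = P, leader payoff 5.
- D: BR = Q, leader payoff 7.
- E: BR = S, leader payoff 12.
Among 10, 7, 5, 7, 12, the best is 12 at E. Subgame-perfect outcome: (E, S) with payoffs (12, 9).
Under simultaneous play:
Player 1's best replies: P→B; Q→E; R→B; S→E; T→C.
Player 2's best replies: A→S; B→S; C→P; D→Q; E→S.
The unique mutual best reply is (E, S), giving (12, 9).
Sequential outcome (E, S) coincides with the Nash profile (E, S).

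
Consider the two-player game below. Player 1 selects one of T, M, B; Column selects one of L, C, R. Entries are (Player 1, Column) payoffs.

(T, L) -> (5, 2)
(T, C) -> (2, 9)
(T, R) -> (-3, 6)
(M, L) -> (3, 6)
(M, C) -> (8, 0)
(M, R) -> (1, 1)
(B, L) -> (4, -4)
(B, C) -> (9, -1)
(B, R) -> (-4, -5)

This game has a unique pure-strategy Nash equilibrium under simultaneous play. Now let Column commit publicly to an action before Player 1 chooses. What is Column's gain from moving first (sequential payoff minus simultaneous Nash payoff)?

Backward induction with Column moving first.
- L: Player 1 compares 5, 3, 4 and picks T; Column would get 2.
- C: Player 1 compares 2, 8, 9 and picks B; Column would get -1.
- R: Player 1 compares -3, 1, -4 and picks M; Column would get 1.
Among 2, -1, 1, the best is 2 at L. Subgame-perfect outcome: (T, L) with payoffs (5, 2).
Now find the simultaneous Nash equilibrium.
Player 1's best replies: L→T; C→B; R→M.
Column's best replies: T→C; M→L; B→C.
Only (B, C) has each player best-responding; Nash payoffs (9, -1).
Column's commitment gain: 2 − -1 = 3.

3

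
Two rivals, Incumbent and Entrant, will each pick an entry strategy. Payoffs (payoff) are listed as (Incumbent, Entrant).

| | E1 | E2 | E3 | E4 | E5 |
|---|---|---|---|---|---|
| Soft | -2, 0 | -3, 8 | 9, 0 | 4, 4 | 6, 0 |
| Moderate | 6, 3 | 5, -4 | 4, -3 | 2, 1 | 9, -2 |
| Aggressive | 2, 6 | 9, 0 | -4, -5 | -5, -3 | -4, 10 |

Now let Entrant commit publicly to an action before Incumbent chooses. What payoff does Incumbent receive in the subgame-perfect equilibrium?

Backward induction with Entrant moving first.
- E1: Incumbent compares -2, 6, 2 and picks Moderate; Entrant would get 3.
- E2: Incumbent compares -3, 5, 9 and picks Aggressive; Entrant would get 0.
- E3: Incumbent compares 9, 4, -4 and picks Soft; Entrant would get 0.
- E4: Incumbent compares 4, 2, -5 and picks Soft; Entrant would get 4.
- E5: Incumbent compares 6, 9, -4 and picks Moderate; Entrant would get -2.
Among 3, 0, 0, 4, -2, the best is 4 at E4. Subgame-perfect outcome: (Soft, E4) with payoffs (4, 4).

4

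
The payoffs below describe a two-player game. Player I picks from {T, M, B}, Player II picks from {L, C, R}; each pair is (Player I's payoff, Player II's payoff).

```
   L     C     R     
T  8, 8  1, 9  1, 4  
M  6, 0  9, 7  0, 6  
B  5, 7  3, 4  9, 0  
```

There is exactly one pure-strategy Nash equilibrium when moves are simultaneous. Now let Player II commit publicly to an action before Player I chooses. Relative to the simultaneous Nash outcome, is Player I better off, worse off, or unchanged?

Backward induction with Player II moving first.
- L → Player I plays T (best of 8, 6, 5); Player II gets 8.
- C → Player I plays M (best of 1, 9, 3); Player II gets 7.
- R → Player I plays B (best of 1, 0, 9); Player II gets 0.
Among 8, 7, 0, the best is 8 at L. Subgame-perfect outcome: (T, L) with payoffs (8, 8).
For the simultaneous game, intersect best replies.
Player I's best replies: L→T; C→M; R→B.
Player II's best replies: T→C; M→C; B→L.
The unique mutual best reply is (M, C), giving (9, 7).
Player I earns 8 sequentially versus 9 at the Nash outcome: worse off.

worse off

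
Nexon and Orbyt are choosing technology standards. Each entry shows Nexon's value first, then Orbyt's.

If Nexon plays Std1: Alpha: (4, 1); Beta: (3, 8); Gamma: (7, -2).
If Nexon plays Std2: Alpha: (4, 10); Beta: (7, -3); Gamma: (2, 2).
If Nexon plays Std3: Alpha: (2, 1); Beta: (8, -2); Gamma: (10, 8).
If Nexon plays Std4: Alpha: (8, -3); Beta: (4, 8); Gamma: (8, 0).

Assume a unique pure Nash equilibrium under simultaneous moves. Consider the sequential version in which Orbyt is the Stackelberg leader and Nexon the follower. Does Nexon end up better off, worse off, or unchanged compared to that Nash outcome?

Work backward from Nexon's decision.
- Alpha: Nexon compares 4, 4, 2, 8 and picks Std4; Orbyt would get -3.
- Beta: Nexon compares 3, 7, 8, 4 and picks Std3; Orbyt would get -2.
- Gamma: Nexon compares 7, 2, 10, 8 and picks Std3; Orbyt would get 8.
Maximizing over -3, -2, 8, Orbyt chooses Gamma. Subgame-perfect outcome: (Std3, Gamma) with payoffs (10, 8).
Under simultaneous play:
Nexon's best replies: Alpha→Std4; Beta→Std3; Gamma→Std3.
Orbyt's best replies: Std1→Beta; Std2→Alpha; Std3→Gamma; Std4→Beta.
Only (Std3, Gamma) has each player best-responding; Nash payoffs (10, 8).
Nexon earns 10 sequentially versus 10 at the Nash outcome: unchanged.

unchanged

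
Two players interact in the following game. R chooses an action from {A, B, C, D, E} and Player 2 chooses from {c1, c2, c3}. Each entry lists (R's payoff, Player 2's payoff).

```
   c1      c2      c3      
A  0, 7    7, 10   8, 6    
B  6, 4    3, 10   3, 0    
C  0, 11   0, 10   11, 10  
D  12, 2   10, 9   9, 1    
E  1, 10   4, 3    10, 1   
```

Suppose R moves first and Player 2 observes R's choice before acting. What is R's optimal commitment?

Backward induction with R moving first.
- A: Player 2 compares 7, 10, 6 and picks c2; R would get 7.
- B: Player 2 compares 4, 10, 0 and picks c2; R would get 3.
- C: Player 2 compares 11, 10, 10 and picks c1; R would get 0.
- D: Player 2 compares 2, 9, 1 and picks c2; R would get 10.
- E: Player 2 compares 10, 3, 1 and picks c1; R would get 1.
Among 7, 3, 0, 10, 1, the best is 10 at D. Subgame-perfect outcome: (D, c2) with payoffs (10, 9).

D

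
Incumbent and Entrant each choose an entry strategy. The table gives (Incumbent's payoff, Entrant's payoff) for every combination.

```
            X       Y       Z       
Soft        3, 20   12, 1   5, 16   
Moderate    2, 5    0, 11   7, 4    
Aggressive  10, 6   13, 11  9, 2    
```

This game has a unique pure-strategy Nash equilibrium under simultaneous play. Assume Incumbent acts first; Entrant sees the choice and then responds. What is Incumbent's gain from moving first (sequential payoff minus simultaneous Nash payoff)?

Entrant best-responds to each possible Incumbent move:
- Soft: BR = X, leader payoff 3.
- Moderate: BR = Y, leader payoff 0.
- Aggressive: BR = Y, leader payoff 13.
Incumbent's induced payoffs are 3, 0, 13, so Incumbent commits to Aggressive. Subgame-perfect outcome: (Aggressive, Y) with payoffs (13, 11).
For the simultaneous game, intersect best replies.
Incumbent's best replies: X→Aggressive; Y→Aggressive; Z→Aggressive.
Entrant's best replies: Soft→X; Moderate→Y; Aggressive→Y.
Only (Aggressive, Y) has each player best-responding; Nash payoffs (13, 11).
Incumbent's commitment gain: 13 − 13 = 0.

0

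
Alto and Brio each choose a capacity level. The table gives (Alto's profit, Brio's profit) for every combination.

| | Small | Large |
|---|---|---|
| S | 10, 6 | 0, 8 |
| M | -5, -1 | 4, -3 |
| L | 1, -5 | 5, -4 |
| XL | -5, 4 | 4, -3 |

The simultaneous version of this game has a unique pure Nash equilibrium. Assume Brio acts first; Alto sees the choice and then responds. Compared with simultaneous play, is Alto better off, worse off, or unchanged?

Solve by backward induction (Brio leads).
- Small: Alto compares 10, -5, 1, -5 and picks S; Brio would get 6.
- Large: Alto compares 0, 4, 5, 4 and picks L; Brio would get -4.
Brio's induced payoffs are 6, -4, so Brio commits to Small. Subgame-perfect outcome: (S, Small) with payoffs (10, 6).
Under simultaneous play:
Alto's best replies: Small→S; Large→L.
Brio's best replies: S→Large; M→Small; L→Large; XL→Small.
Only (L, Large) has each player best-responding; Nash payoffs (5, -4).
Alto earns 10 sequentially versus 5 at the Nash outcome: better off.

better off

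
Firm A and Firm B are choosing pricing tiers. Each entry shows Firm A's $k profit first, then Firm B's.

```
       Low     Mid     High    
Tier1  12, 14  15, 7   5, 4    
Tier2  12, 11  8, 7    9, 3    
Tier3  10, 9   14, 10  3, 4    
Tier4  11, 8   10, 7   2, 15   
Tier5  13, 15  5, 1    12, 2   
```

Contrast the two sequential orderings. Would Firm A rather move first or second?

If Firm A leads: Firm B's best replies are Tier1→Low, Tier2→Low, Tier3→Mid, Tier4→High, Tier5→Low; Firm A's induced payoffs 12, 12, 14, 2, 13; outcome (Tier3, Mid), payoffs (14, 10).
If Firm B leads: Firm A's best replies are Low→Tier5, Mid→Tier1, High→Tier5; Firm B's induced payoffs 15, 7, 2; outcome (Tier5, Low), payoffs (13, 15).
Firm A gets 14 moving first and 13 moving second, so Firm A prefers to move first.

first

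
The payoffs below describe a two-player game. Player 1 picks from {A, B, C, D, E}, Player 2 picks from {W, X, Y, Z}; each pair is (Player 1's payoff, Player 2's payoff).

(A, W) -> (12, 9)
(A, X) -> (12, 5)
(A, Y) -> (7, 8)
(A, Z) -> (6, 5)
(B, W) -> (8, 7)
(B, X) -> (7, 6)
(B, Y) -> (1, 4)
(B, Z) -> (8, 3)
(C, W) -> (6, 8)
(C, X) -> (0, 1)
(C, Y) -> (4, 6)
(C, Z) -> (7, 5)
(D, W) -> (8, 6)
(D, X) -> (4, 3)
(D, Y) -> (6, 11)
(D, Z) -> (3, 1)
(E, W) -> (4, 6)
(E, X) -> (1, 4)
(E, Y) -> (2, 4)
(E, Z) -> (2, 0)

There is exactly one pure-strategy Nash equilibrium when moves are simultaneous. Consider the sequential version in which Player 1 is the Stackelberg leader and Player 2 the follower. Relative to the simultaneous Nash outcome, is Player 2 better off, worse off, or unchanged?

unchanged

Backward induction with Player 1 moving first.
- A → Player 2 plays W (best of 9, 5, 8, 5); Player 1 gets 12.
- B → Player 2 plays W (best of 7, 6, 4, 3); Player 1 gets 8.
- C → Player 2 plays W (best of 8, 1, 6, 5); Player 1 gets 6.
- D → Player 2 plays Y (best of 6, 3, 11, 1); Player 1 gets 6.
- E → Player 2 plays W (best of 6, 4, 4, 0); Player 1 gets 4.
Player 1's induced payoffs are 12, 8, 6, 6, 4, so Player 1 commits to A. Subgame-perfect outcome: (A, W) with payoffs (12, 9).
Under simultaneous play:
Player 1's best replies: W→A; X→A; Y→A; Z→B.
Player 2's best replies: A→W; B→W; C→W; D→Y; E→W.
The unique mutual best reply is (A, W), giving (12, 9).
Player 2 earns 9 sequentially versus 9 at the Nash outcome: unchanged.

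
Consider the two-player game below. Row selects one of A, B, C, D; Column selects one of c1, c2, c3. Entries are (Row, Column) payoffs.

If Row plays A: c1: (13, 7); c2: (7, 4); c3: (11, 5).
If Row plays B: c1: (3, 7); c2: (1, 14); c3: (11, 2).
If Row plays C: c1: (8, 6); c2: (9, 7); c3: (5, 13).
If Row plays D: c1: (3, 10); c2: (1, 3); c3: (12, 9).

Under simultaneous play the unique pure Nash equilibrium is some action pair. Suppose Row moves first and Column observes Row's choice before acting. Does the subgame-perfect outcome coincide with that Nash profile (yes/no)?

yes

Work backward from Column's decision.
- A: Column compares 7, 4, 5 and picks c1; Row would get 13.
- B: Column compares 7, 14, 2 and picks c2; Row would get 1.
- C: Column compares 6, 7, 13 and picks c3; Row would get 5.
- D: Column compares 10, 3, 9 and picks c1; Row would get 3.
Among 13, 1, 5, 3, the best is 13 at A. Subgame-perfect outcome: (A, c1) with payoffs (13, 7).
For the simultaneous game, intersect best replies.
Row's best replies: c1→A; c2→C; c3→D.
Column's best replies: A→c1; B→c2; C→c3; D→c1.
The unique mutual best reply is (A, c1), giving (13, 7).
Sequential outcome (A, c1) coincides with the Nash profile (A, c1).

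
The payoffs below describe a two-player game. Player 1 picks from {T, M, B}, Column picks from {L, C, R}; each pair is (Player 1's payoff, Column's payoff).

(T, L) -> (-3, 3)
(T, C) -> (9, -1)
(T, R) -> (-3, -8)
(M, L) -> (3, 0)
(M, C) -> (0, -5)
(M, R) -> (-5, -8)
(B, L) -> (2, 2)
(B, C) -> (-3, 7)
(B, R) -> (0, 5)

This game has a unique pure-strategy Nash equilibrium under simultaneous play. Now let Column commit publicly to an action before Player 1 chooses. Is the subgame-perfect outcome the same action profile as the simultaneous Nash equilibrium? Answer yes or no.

no

Player 1 best-responds to each possible Column move:
- L: BR = M, leader payoff 0.
- C: BR = T, leader payoff -1.
- R: BR = B, leader payoff 5.
Maximizing over 0, -1, 5, Column chooses R. Subgame-perfect outcome: (B, R) with payoffs (0, 5).
For the simultaneous game, intersect best replies.
Player 1's best replies: L→M; C→T; R→B.
Column's best replies: T→L; M→L; B→C.
Only (M, L) has each player best-responding; Nash payoffs (3, 0).
Sequential outcome (B, R) differs from the Nash profile (M, L).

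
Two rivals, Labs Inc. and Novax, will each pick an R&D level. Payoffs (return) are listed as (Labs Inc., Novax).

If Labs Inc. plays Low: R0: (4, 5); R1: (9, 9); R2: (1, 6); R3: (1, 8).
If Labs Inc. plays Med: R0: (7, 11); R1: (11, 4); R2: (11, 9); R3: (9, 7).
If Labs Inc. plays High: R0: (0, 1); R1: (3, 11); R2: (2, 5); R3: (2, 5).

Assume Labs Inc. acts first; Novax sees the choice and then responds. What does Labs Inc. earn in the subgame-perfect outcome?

9

Solve by backward induction (Labs Inc. leads).
- Low → Novax plays R1 (best of 5, 9, 6, 8); Labs Inc. gets 9.
- Med → Novax plays R0 (best of 11, 4, 9, 7); Labs Inc. gets 7.
- High → Novax plays R1 (best of 1, 11, 5, 5); Labs Inc. gets 3.
Maximizing over 9, 7, 3, Labs Inc. chooses Low. Subgame-perfect outcome: (Low, R1) with payoffs (9, 9).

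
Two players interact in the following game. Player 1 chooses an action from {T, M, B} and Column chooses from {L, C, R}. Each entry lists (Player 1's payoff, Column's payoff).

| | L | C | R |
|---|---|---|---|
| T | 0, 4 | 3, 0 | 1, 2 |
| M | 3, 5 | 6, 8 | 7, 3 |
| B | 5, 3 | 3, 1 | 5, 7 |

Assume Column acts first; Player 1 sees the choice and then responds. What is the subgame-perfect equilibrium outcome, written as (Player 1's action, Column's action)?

Solve by backward induction (Column leads).
- L: BR = B, leader payoff 3.
- C: BR = M, leader payoff 8.
- R: BR = M, leader payoff 3.
Column's induced payoffs are 3, 8, 3, so Column commits to C. Subgame-perfect outcome: (M, C) with payoffs (6, 8).

(M, C)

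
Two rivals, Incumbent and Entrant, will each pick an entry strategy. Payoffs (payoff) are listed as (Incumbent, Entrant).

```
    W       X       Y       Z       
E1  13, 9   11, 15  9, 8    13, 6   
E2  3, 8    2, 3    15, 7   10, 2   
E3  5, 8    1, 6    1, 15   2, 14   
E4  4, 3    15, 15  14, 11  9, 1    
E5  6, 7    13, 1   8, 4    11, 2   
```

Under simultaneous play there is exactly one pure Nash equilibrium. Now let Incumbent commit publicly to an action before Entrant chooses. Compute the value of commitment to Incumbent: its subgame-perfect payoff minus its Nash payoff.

0

Solve by backward induction (Incumbent leads).
- E1: BR = X, leader payoff 11.
- E2: BR = W, leader payoff 3.
- E3: BR = Y, leader payoff 1.
- E4: BR = X, leader payoff 15.
- E5: BR = W, leader payoff 6.
Incumbent's induced payoffs are 11, 3, 1, 15, 6, so Incumbent commits to E4. Subgame-perfect outcome: (E4, X) with payoffs (15, 15).
Now find the simultaneous Nash equilibrium.
Incumbent's best replies: W→E1; X→E4; Y→E2; Z→E1.
Entrant's best replies: E1→X; E2→W; E3→Y; E4→X; E5→W.
Only (E4, X) has each player best-responding; Nash payoffs (15, 15).
Incumbent's commitment gain: 15 − 15 = 0.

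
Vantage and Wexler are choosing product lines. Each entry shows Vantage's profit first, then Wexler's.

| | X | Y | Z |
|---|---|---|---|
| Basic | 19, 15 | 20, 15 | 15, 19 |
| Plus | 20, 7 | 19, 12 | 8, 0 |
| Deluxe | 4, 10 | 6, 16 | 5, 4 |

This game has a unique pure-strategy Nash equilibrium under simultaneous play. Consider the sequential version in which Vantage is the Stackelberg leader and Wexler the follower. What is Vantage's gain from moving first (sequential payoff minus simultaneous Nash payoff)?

Solve by backward induction (Vantage leads).
- Basic → Wexler plays Z (best of 15, 15, 19); Vantage gets 15.
- Plus → Wexler plays Y (best of 7, 12, 0); Vantage gets 19.
- Deluxe → Wexler plays Y (best of 10, 16, 4); Vantage gets 6.
Vantage's induced payoffs are 15, 19, 6, so Vantage commits to Plus. Subgame-perfect outcome: (Plus, Y) with payoffs (19, 12).
Under simultaneous play:
Vantage's best replies: X→Plus; Y→Basic; Z→Basic.
Wexler's best replies: Basic→Z; Plus→Y; Deluxe→Y.
Only (Basic, Z) has each player best-responding; Nash payoffs (15, 19).
Vantage's commitment gain: 19 − 15 = 4.

4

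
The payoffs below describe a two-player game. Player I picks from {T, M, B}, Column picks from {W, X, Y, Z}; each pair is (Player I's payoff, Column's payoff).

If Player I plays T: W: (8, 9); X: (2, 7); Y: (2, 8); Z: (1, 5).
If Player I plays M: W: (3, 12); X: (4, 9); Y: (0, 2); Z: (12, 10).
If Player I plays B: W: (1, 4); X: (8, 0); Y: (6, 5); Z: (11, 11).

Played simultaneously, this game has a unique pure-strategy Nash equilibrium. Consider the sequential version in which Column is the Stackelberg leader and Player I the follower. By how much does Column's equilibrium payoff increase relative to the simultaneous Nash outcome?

Work backward from Player I's decision.
- W → Player I plays T (best of 8, 3, 1); Column gets 9.
- X → Player I plays B (best of 2, 4, 8); Column gets 0.
- Y → Player I plays B (best of 2, 0, 6); Column gets 5.
- Z → Player I plays M (best of 1, 12, 11); Column gets 10.
Column's induced payoffs are 9, 0, 5, 10, so Column commits to Z. Subgame-perfect outcome: (M, Z) with payoffs (12, 10).
For the simultaneous game, intersect best replies.
Player I's best replies: W→T; X→B; Y→B; Z→M.
Column's best replies: T→W; M→W; B→Z.
Only (T, W) has each player best-responding; Nash payoffs (8, 9).
Column's commitment gain: 10 − 9 = 1.

1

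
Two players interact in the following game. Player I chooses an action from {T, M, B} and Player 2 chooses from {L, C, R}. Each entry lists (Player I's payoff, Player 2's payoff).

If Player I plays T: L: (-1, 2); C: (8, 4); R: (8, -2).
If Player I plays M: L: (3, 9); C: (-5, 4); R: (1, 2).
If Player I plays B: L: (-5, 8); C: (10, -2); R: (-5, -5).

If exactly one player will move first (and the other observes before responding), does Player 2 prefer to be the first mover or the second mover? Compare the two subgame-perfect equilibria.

first

If Player I leads: Player 2's best replies are T→C, M→L, B→L; Player I's induced payoffs 8, 3, -5; outcome (T, C), payoffs (8, 4).
If Player 2 leads: Player I's best replies are L→M, C→B, R→T; Player 2's induced payoffs 9, -2, -2; outcome (M, L), payoffs (3, 9).
Player 2 gets 9 moving first and 4 moving second, so Player 2 prefers to move first.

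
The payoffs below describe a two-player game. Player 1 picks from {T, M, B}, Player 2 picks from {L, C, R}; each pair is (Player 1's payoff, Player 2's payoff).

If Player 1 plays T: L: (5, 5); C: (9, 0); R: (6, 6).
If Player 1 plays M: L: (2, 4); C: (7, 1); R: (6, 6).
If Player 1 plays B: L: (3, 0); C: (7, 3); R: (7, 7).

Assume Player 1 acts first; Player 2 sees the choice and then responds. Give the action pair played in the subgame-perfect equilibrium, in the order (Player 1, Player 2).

Backward induction with Player 1 moving first.
- T: Player 2 compares 5, 0, 6 and picks R; Player 1 would get 6.
- M: Player 2 compares 4, 1, 6 and picks R; Player 1 would get 6.
- B: Player 2 compares 0, 3, 7 and picks R; Player 1 would get 7.
Among 6, 6, 7, the best is 7 at B. Subgame-perfect outcome: (B, R) with payoffs (7, 7).

(B, R)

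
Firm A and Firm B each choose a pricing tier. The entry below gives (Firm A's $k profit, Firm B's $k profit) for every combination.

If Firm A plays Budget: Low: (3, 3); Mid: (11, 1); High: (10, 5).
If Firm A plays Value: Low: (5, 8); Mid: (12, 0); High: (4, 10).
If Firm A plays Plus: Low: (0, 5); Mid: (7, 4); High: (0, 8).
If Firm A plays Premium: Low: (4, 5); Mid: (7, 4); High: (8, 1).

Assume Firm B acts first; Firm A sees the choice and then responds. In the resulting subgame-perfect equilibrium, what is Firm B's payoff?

8

Backward induction with Firm B moving first.
- Low: Firm A compares 3, 5, 0, 4 and picks Value; Firm B would get 8.
- Mid: Firm A compares 11, 12, 7, 7 and picks Value; Firm B would get 0.
- High: Firm A compares 10, 4, 0, 8 and picks Budget; Firm B would get 5.
Firm B's induced payoffs are 8, 0, 5, so Firm B commits to Low. Subgame-perfect outcome: (Value, Low) with payoffs (5, 8).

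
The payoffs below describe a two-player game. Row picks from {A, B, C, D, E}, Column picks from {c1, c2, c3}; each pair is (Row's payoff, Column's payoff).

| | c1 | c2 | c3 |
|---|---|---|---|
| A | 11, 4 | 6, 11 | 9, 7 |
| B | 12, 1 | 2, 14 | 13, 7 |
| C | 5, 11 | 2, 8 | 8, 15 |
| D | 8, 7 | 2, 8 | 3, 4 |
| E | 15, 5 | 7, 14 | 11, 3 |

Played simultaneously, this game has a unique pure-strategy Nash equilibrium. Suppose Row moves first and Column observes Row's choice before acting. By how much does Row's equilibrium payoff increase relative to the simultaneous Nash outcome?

Column best-responds to each possible Row move:
- A → Column plays c2 (best of 4, 11, 7); Row gets 6.
- B → Column plays c2 (best of 1, 14, 7); Row gets 2.
- C → Column plays c3 (best of 11, 8, 15); Row gets 8.
- D → Column plays c2 (best of 7, 8, 4); Row gets 2.
- E → Column plays c2 (best of 5, 14, 3); Row gets 7.
Maximizing over 6, 2, 8, 2, 7, Row chooses C. Subgame-perfect outcome: (C, c3) with payoffs (8, 15).
Now find the simultaneous Nash equilibrium.
Row's best replies: c1→E; c2→E; c3→B.
Column's best replies: A→c2; B→c2; C→c3; D→c2; E→c2.
The unique mutual best reply is (E, c2), giving (7, 14).
Row's commitment gain: 8 − 7 = 1.

1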